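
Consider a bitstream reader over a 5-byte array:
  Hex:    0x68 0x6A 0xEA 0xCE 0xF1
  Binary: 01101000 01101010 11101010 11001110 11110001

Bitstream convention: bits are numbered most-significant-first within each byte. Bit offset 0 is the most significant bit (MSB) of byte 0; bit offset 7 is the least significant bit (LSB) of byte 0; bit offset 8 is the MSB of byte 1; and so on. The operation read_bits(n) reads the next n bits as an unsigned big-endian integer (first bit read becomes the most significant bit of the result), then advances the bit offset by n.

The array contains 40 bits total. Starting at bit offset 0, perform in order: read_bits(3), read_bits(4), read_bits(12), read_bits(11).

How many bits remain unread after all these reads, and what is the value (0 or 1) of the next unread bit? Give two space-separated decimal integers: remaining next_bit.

Answer: 10 1

Derivation:
Read 1: bits[0:3] width=3 -> value=3 (bin 011); offset now 3 = byte 0 bit 3; 37 bits remain
Read 2: bits[3:7] width=4 -> value=4 (bin 0100); offset now 7 = byte 0 bit 7; 33 bits remain
Read 3: bits[7:19] width=12 -> value=855 (bin 001101010111); offset now 19 = byte 2 bit 3; 21 bits remain
Read 4: bits[19:30] width=11 -> value=691 (bin 01010110011); offset now 30 = byte 3 bit 6; 10 bits remain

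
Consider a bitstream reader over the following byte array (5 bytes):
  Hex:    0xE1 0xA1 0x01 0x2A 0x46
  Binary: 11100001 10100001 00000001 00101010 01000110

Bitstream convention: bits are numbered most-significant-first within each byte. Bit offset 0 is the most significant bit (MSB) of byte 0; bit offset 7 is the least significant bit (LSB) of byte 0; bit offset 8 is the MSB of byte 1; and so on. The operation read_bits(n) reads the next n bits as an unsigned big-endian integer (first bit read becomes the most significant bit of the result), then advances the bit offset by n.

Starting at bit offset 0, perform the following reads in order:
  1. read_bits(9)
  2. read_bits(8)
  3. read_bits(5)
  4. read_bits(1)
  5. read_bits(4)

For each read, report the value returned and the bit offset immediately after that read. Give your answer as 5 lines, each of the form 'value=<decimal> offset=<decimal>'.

Read 1: bits[0:9] width=9 -> value=451 (bin 111000011); offset now 9 = byte 1 bit 1; 31 bits remain
Read 2: bits[9:17] width=8 -> value=66 (bin 01000010); offset now 17 = byte 2 bit 1; 23 bits remain
Read 3: bits[17:22] width=5 -> value=0 (bin 00000); offset now 22 = byte 2 bit 6; 18 bits remain
Read 4: bits[22:23] width=1 -> value=0 (bin 0); offset now 23 = byte 2 bit 7; 17 bits remain
Read 5: bits[23:27] width=4 -> value=9 (bin 1001); offset now 27 = byte 3 bit 3; 13 bits remain

Answer: value=451 offset=9
value=66 offset=17
value=0 offset=22
value=0 offset=23
value=9 offset=27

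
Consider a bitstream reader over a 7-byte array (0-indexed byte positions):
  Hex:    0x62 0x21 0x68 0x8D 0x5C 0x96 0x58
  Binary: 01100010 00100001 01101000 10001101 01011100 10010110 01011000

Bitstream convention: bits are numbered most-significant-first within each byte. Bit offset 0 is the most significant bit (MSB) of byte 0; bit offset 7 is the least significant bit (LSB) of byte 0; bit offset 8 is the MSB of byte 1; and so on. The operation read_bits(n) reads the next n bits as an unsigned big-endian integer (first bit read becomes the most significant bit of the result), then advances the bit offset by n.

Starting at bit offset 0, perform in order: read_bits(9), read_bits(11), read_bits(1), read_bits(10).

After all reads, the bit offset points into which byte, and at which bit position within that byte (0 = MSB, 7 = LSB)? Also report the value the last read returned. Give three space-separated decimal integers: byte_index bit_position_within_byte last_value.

Answer: 3 7 70

Derivation:
Read 1: bits[0:9] width=9 -> value=196 (bin 011000100); offset now 9 = byte 1 bit 1; 47 bits remain
Read 2: bits[9:20] width=11 -> value=534 (bin 01000010110); offset now 20 = byte 2 bit 4; 36 bits remain
Read 3: bits[20:21] width=1 -> value=1 (bin 1); offset now 21 = byte 2 bit 5; 35 bits remain
Read 4: bits[21:31] width=10 -> value=70 (bin 0001000110); offset now 31 = byte 3 bit 7; 25 bits remain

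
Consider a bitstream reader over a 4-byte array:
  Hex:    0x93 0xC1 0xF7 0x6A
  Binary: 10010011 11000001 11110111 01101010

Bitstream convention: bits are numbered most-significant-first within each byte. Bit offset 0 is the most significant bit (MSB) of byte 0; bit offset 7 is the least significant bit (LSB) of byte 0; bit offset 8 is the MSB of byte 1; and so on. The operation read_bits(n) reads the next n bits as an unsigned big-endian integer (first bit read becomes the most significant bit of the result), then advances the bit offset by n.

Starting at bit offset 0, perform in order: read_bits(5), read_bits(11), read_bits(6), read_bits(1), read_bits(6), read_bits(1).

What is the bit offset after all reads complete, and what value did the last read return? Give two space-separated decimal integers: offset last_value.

Answer: 30 0

Derivation:
Read 1: bits[0:5] width=5 -> value=18 (bin 10010); offset now 5 = byte 0 bit 5; 27 bits remain
Read 2: bits[5:16] width=11 -> value=961 (bin 01111000001); offset now 16 = byte 2 bit 0; 16 bits remain
Read 3: bits[16:22] width=6 -> value=61 (bin 111101); offset now 22 = byte 2 bit 6; 10 bits remain
Read 4: bits[22:23] width=1 -> value=1 (bin 1); offset now 23 = byte 2 bit 7; 9 bits remain
Read 5: bits[23:29] width=6 -> value=45 (bin 101101); offset now 29 = byte 3 bit 5; 3 bits remain
Read 6: bits[29:30] width=1 -> value=0 (bin 0); offset now 30 = byte 3 bit 6; 2 bits remain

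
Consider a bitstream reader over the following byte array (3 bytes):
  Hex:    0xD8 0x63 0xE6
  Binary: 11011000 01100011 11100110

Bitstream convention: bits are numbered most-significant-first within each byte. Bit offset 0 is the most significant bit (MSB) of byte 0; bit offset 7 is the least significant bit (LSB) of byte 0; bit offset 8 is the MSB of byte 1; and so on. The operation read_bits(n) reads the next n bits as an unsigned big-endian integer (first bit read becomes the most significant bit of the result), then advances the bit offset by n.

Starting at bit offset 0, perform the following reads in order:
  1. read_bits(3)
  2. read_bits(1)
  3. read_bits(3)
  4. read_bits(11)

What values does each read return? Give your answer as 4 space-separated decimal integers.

Read 1: bits[0:3] width=3 -> value=6 (bin 110); offset now 3 = byte 0 bit 3; 21 bits remain
Read 2: bits[3:4] width=1 -> value=1 (bin 1); offset now 4 = byte 0 bit 4; 20 bits remain
Read 3: bits[4:7] width=3 -> value=4 (bin 100); offset now 7 = byte 0 bit 7; 17 bits remain
Read 4: bits[7:18] width=11 -> value=399 (bin 00110001111); offset now 18 = byte 2 bit 2; 6 bits remain

Answer: 6 1 4 399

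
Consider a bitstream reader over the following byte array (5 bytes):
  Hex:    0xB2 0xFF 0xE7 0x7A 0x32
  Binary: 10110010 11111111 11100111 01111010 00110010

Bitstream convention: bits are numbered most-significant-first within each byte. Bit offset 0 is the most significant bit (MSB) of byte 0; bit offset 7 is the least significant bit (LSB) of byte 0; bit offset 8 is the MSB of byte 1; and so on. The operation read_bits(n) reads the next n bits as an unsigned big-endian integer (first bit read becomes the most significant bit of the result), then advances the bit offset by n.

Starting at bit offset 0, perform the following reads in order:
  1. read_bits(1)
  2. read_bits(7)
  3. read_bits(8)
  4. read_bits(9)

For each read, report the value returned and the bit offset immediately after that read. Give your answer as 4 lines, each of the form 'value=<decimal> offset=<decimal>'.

Answer: value=1 offset=1
value=50 offset=8
value=255 offset=16
value=462 offset=25

Derivation:
Read 1: bits[0:1] width=1 -> value=1 (bin 1); offset now 1 = byte 0 bit 1; 39 bits remain
Read 2: bits[1:8] width=7 -> value=50 (bin 0110010); offset now 8 = byte 1 bit 0; 32 bits remain
Read 3: bits[8:16] width=8 -> value=255 (bin 11111111); offset now 16 = byte 2 bit 0; 24 bits remain
Read 4: bits[16:25] width=9 -> value=462 (bin 111001110); offset now 25 = byte 3 bit 1; 15 bits remain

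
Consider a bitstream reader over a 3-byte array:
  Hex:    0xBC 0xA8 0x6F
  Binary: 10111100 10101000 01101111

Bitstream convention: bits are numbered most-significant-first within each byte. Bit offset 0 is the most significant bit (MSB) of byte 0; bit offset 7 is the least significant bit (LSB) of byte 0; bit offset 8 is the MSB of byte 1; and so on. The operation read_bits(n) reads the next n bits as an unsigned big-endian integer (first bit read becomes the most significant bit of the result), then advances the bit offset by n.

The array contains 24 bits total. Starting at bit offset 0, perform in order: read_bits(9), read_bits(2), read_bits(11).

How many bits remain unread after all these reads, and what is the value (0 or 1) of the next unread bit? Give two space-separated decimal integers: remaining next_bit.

Read 1: bits[0:9] width=9 -> value=377 (bin 101111001); offset now 9 = byte 1 bit 1; 15 bits remain
Read 2: bits[9:11] width=2 -> value=1 (bin 01); offset now 11 = byte 1 bit 3; 13 bits remain
Read 3: bits[11:22] width=11 -> value=539 (bin 01000011011); offset now 22 = byte 2 bit 6; 2 bits remain

Answer: 2 1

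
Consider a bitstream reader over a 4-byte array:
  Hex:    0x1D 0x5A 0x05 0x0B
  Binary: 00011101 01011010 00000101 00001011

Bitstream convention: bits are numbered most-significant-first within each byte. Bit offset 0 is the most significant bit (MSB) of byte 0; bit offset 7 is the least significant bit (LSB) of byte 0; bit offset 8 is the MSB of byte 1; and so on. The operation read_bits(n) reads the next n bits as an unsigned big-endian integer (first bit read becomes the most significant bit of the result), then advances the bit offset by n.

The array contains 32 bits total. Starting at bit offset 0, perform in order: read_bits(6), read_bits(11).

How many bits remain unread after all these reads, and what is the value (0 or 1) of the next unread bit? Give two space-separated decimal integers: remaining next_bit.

Read 1: bits[0:6] width=6 -> value=7 (bin 000111); offset now 6 = byte 0 bit 6; 26 bits remain
Read 2: bits[6:17] width=11 -> value=692 (bin 01010110100); offset now 17 = byte 2 bit 1; 15 bits remain

Answer: 15 0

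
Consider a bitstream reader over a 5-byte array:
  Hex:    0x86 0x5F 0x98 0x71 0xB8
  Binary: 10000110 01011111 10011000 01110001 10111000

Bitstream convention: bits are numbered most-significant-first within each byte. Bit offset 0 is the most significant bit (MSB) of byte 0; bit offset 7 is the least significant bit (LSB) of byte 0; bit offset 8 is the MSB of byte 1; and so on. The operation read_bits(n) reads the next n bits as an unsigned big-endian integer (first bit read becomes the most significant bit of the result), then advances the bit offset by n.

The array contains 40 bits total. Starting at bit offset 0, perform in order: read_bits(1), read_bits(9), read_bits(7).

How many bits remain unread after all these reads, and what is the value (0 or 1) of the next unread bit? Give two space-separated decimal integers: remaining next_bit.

Read 1: bits[0:1] width=1 -> value=1 (bin 1); offset now 1 = byte 0 bit 1; 39 bits remain
Read 2: bits[1:10] width=9 -> value=25 (bin 000011001); offset now 10 = byte 1 bit 2; 30 bits remain
Read 3: bits[10:17] width=7 -> value=63 (bin 0111111); offset now 17 = byte 2 bit 1; 23 bits remain

Answer: 23 0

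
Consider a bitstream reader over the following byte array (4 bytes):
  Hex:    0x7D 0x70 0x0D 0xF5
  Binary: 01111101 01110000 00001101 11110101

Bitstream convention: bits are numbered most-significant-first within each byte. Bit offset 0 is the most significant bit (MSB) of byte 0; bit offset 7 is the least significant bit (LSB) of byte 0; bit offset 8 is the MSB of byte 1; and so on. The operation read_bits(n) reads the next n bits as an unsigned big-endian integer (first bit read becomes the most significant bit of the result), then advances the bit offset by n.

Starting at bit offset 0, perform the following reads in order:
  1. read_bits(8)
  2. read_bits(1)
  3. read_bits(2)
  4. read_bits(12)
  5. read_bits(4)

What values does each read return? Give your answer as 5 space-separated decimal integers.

Read 1: bits[0:8] width=8 -> value=125 (bin 01111101); offset now 8 = byte 1 bit 0; 24 bits remain
Read 2: bits[8:9] width=1 -> value=0 (bin 0); offset now 9 = byte 1 bit 1; 23 bits remain
Read 3: bits[9:11] width=2 -> value=3 (bin 11); offset now 11 = byte 1 bit 3; 21 bits remain
Read 4: bits[11:23] width=12 -> value=2054 (bin 100000000110); offset now 23 = byte 2 bit 7; 9 bits remain
Read 5: bits[23:27] width=4 -> value=15 (bin 1111); offset now 27 = byte 3 bit 3; 5 bits remain

Answer: 125 0 3 2054 15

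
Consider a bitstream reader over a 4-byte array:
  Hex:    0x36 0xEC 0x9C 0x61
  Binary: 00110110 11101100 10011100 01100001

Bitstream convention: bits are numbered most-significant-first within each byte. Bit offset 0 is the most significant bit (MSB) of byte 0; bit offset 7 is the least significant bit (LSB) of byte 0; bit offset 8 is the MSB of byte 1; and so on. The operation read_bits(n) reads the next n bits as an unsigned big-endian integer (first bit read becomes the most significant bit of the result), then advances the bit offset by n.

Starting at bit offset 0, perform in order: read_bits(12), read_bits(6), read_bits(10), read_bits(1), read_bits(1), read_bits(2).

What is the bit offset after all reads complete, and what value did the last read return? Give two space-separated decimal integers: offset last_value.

Read 1: bits[0:12] width=12 -> value=878 (bin 001101101110); offset now 12 = byte 1 bit 4; 20 bits remain
Read 2: bits[12:18] width=6 -> value=50 (bin 110010); offset now 18 = byte 2 bit 2; 14 bits remain
Read 3: bits[18:28] width=10 -> value=454 (bin 0111000110); offset now 28 = byte 3 bit 4; 4 bits remain
Read 4: bits[28:29] width=1 -> value=0 (bin 0); offset now 29 = byte 3 bit 5; 3 bits remain
Read 5: bits[29:30] width=1 -> value=0 (bin 0); offset now 30 = byte 3 bit 6; 2 bits remain
Read 6: bits[30:32] width=2 -> value=1 (bin 01); offset now 32 = byte 4 bit 0; 0 bits remain

Answer: 32 1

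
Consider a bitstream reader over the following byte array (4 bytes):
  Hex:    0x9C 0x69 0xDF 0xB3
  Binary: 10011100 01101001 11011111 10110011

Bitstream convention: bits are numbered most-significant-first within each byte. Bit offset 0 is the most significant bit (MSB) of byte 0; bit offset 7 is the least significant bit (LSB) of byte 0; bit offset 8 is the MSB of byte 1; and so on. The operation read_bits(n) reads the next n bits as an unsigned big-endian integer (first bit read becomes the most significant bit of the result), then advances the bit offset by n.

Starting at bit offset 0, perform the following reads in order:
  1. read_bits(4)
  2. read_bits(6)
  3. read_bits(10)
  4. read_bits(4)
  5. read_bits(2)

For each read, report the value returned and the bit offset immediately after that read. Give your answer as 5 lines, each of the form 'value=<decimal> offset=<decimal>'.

Read 1: bits[0:4] width=4 -> value=9 (bin 1001); offset now 4 = byte 0 bit 4; 28 bits remain
Read 2: bits[4:10] width=6 -> value=49 (bin 110001); offset now 10 = byte 1 bit 2; 22 bits remain
Read 3: bits[10:20] width=10 -> value=669 (bin 1010011101); offset now 20 = byte 2 bit 4; 12 bits remain
Read 4: bits[20:24] width=4 -> value=15 (bin 1111); offset now 24 = byte 3 bit 0; 8 bits remain
Read 5: bits[24:26] width=2 -> value=2 (bin 10); offset now 26 = byte 3 bit 2; 6 bits remain

Answer: value=9 offset=4
value=49 offset=10
value=669 offset=20
value=15 offset=24
value=2 offset=26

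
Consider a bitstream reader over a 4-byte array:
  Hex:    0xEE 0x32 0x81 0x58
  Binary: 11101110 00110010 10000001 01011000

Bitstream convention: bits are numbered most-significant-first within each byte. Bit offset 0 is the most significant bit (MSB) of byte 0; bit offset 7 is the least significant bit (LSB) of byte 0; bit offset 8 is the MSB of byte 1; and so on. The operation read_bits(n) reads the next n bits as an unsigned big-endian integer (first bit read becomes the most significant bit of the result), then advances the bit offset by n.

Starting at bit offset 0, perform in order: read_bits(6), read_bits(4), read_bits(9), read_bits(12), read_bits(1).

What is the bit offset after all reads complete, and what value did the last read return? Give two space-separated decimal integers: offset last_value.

Read 1: bits[0:6] width=6 -> value=59 (bin 111011); offset now 6 = byte 0 bit 6; 26 bits remain
Read 2: bits[6:10] width=4 -> value=8 (bin 1000); offset now 10 = byte 1 bit 2; 22 bits remain
Read 3: bits[10:19] width=9 -> value=404 (bin 110010100); offset now 19 = byte 2 bit 3; 13 bits remain
Read 4: bits[19:31] width=12 -> value=172 (bin 000010101100); offset now 31 = byte 3 bit 7; 1 bits remain
Read 5: bits[31:32] width=1 -> value=0 (bin 0); offset now 32 = byte 4 bit 0; 0 bits remain

Answer: 32 0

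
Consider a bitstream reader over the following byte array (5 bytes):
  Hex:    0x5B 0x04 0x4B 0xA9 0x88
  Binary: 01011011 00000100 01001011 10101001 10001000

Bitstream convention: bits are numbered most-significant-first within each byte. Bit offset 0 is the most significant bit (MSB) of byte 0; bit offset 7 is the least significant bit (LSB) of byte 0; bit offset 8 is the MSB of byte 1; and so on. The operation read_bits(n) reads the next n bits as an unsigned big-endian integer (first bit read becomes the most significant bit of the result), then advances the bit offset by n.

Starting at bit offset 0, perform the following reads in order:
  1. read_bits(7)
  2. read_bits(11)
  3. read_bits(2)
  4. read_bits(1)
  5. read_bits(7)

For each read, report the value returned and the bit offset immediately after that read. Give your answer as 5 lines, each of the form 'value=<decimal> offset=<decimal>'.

Answer: value=45 offset=7
value=1041 offset=18
value=0 offset=20
value=1 offset=21
value=58 offset=28

Derivation:
Read 1: bits[0:7] width=7 -> value=45 (bin 0101101); offset now 7 = byte 0 bit 7; 33 bits remain
Read 2: bits[7:18] width=11 -> value=1041 (bin 10000010001); offset now 18 = byte 2 bit 2; 22 bits remain
Read 3: bits[18:20] width=2 -> value=0 (bin 00); offset now 20 = byte 2 bit 4; 20 bits remain
Read 4: bits[20:21] width=1 -> value=1 (bin 1); offset now 21 = byte 2 bit 5; 19 bits remain
Read 5: bits[21:28] width=7 -> value=58 (bin 0111010); offset now 28 = byte 3 bit 4; 12 bits remain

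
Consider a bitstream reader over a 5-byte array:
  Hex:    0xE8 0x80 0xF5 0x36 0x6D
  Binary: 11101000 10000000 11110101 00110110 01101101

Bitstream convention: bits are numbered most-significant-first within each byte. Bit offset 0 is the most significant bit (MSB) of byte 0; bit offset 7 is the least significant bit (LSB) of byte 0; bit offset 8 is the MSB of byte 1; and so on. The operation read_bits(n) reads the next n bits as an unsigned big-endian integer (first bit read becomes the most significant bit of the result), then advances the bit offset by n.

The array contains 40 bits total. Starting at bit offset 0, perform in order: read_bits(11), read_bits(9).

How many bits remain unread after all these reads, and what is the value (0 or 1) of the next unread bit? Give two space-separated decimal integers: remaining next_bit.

Read 1: bits[0:11] width=11 -> value=1860 (bin 11101000100); offset now 11 = byte 1 bit 3; 29 bits remain
Read 2: bits[11:20] width=9 -> value=15 (bin 000001111); offset now 20 = byte 2 bit 4; 20 bits remain

Answer: 20 0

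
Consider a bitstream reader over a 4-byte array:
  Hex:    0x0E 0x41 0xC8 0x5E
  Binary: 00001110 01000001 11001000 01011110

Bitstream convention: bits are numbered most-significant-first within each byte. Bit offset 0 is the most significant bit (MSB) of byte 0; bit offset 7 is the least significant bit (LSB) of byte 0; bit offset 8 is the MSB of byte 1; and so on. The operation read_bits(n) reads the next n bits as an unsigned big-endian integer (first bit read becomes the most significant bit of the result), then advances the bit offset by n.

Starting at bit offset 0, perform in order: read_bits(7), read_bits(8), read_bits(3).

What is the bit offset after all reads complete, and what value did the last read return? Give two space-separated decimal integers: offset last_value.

Read 1: bits[0:7] width=7 -> value=7 (bin 0000111); offset now 7 = byte 0 bit 7; 25 bits remain
Read 2: bits[7:15] width=8 -> value=32 (bin 00100000); offset now 15 = byte 1 bit 7; 17 bits remain
Read 3: bits[15:18] width=3 -> value=7 (bin 111); offset now 18 = byte 2 bit 2; 14 bits remain

Answer: 18 7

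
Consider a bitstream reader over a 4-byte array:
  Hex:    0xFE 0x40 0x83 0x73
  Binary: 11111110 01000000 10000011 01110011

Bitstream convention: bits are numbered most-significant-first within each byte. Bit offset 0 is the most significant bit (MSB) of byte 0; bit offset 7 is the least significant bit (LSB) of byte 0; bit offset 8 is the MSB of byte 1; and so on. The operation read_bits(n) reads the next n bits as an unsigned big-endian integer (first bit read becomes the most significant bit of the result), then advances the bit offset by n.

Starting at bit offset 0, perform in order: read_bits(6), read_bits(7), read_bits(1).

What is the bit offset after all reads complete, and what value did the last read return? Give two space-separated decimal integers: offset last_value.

Read 1: bits[0:6] width=6 -> value=63 (bin 111111); offset now 6 = byte 0 bit 6; 26 bits remain
Read 2: bits[6:13] width=7 -> value=72 (bin 1001000); offset now 13 = byte 1 bit 5; 19 bits remain
Read 3: bits[13:14] width=1 -> value=0 (bin 0); offset now 14 = byte 1 bit 6; 18 bits remain

Answer: 14 0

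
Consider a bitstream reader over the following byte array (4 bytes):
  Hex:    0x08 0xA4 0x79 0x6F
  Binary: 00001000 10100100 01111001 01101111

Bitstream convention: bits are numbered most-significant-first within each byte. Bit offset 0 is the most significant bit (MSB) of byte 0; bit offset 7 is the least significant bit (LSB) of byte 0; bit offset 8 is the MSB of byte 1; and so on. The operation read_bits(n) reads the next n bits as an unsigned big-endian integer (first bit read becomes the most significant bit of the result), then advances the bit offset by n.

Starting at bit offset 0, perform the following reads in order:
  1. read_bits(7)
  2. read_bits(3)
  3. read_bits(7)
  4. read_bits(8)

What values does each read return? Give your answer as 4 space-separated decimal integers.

Answer: 4 2 72 242

Derivation:
Read 1: bits[0:7] width=7 -> value=4 (bin 0000100); offset now 7 = byte 0 bit 7; 25 bits remain
Read 2: bits[7:10] width=3 -> value=2 (bin 010); offset now 10 = byte 1 bit 2; 22 bits remain
Read 3: bits[10:17] width=7 -> value=72 (bin 1001000); offset now 17 = byte 2 bit 1; 15 bits remain
Read 4: bits[17:25] width=8 -> value=242 (bin 11110010); offset now 25 = byte 3 bit 1; 7 bits remain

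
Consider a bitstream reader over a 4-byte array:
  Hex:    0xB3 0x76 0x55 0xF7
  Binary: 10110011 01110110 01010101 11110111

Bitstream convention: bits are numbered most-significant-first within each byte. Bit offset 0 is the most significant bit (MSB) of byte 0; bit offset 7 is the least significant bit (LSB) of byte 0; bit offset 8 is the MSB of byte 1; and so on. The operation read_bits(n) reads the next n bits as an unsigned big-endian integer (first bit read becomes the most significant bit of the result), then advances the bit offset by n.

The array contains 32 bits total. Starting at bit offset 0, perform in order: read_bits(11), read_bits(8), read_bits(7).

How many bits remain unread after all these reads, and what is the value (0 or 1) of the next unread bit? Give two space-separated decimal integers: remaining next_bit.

Answer: 6 1

Derivation:
Read 1: bits[0:11] width=11 -> value=1435 (bin 10110011011); offset now 11 = byte 1 bit 3; 21 bits remain
Read 2: bits[11:19] width=8 -> value=178 (bin 10110010); offset now 19 = byte 2 bit 3; 13 bits remain
Read 3: bits[19:26] width=7 -> value=87 (bin 1010111); offset now 26 = byte 3 bit 2; 6 bits remain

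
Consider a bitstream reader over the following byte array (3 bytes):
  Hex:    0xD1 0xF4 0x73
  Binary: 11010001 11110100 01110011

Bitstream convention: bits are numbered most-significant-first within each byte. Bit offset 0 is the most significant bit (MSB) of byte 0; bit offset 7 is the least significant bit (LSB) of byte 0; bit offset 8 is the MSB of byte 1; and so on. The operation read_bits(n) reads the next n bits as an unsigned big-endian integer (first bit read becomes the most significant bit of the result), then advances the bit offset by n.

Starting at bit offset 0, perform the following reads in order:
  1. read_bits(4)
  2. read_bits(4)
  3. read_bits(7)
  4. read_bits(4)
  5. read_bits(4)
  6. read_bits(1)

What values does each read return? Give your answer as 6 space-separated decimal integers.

Answer: 13 1 122 3 9 1

Derivation:
Read 1: bits[0:4] width=4 -> value=13 (bin 1101); offset now 4 = byte 0 bit 4; 20 bits remain
Read 2: bits[4:8] width=4 -> value=1 (bin 0001); offset now 8 = byte 1 bit 0; 16 bits remain
Read 3: bits[8:15] width=7 -> value=122 (bin 1111010); offset now 15 = byte 1 bit 7; 9 bits remain
Read 4: bits[15:19] width=4 -> value=3 (bin 0011); offset now 19 = byte 2 bit 3; 5 bits remain
Read 5: bits[19:23] width=4 -> value=9 (bin 1001); offset now 23 = byte 2 bit 7; 1 bits remain
Read 6: bits[23:24] width=1 -> value=1 (bin 1); offset now 24 = byte 3 bit 0; 0 bits remain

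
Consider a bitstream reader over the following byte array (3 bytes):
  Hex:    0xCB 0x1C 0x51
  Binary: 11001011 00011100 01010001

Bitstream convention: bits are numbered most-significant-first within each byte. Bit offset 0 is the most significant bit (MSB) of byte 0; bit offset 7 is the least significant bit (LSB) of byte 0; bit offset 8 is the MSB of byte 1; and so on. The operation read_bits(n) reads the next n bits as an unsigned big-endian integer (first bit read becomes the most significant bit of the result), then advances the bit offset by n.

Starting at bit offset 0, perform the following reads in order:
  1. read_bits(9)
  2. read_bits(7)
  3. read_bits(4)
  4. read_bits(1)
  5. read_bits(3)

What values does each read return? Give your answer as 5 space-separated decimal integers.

Answer: 406 28 5 0 1

Derivation:
Read 1: bits[0:9] width=9 -> value=406 (bin 110010110); offset now 9 = byte 1 bit 1; 15 bits remain
Read 2: bits[9:16] width=7 -> value=28 (bin 0011100); offset now 16 = byte 2 bit 0; 8 bits remain
Read 3: bits[16:20] width=4 -> value=5 (bin 0101); offset now 20 = byte 2 bit 4; 4 bits remain
Read 4: bits[20:21] width=1 -> value=0 (bin 0); offset now 21 = byte 2 bit 5; 3 bits remain
Read 5: bits[21:24] width=3 -> value=1 (bin 001); offset now 24 = byte 3 bit 0; 0 bits remain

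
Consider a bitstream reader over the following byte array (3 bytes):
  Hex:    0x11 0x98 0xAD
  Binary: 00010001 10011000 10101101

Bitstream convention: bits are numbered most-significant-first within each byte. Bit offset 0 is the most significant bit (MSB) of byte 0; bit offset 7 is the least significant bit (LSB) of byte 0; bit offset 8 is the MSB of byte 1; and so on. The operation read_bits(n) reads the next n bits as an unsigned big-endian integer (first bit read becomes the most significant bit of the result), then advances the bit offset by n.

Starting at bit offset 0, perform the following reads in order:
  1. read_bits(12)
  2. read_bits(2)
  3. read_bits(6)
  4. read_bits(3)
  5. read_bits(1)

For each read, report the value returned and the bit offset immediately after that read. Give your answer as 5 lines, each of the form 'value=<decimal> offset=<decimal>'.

Answer: value=281 offset=12
value=2 offset=14
value=10 offset=20
value=6 offset=23
value=1 offset=24

Derivation:
Read 1: bits[0:12] width=12 -> value=281 (bin 000100011001); offset now 12 = byte 1 bit 4; 12 bits remain
Read 2: bits[12:14] width=2 -> value=2 (bin 10); offset now 14 = byte 1 bit 6; 10 bits remain
Read 3: bits[14:20] width=6 -> value=10 (bin 001010); offset now 20 = byte 2 bit 4; 4 bits remain
Read 4: bits[20:23] width=3 -> value=6 (bin 110); offset now 23 = byte 2 bit 7; 1 bits remain
Read 5: bits[23:24] width=1 -> value=1 (bin 1); offset now 24 = byte 3 bit 0; 0 bits remain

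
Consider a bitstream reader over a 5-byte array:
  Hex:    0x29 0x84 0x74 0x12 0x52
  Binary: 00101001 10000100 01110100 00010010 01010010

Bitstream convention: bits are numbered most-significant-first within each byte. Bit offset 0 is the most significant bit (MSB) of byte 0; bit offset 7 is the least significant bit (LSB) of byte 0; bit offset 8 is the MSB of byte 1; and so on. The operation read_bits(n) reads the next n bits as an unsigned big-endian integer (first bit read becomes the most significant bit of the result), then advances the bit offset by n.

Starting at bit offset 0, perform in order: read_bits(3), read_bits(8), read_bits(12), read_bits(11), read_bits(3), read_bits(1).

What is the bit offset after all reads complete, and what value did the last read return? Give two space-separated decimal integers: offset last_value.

Read 1: bits[0:3] width=3 -> value=1 (bin 001); offset now 3 = byte 0 bit 3; 37 bits remain
Read 2: bits[3:11] width=8 -> value=76 (bin 01001100); offset now 11 = byte 1 bit 3; 29 bits remain
Read 3: bits[11:23] width=12 -> value=570 (bin 001000111010); offset now 23 = byte 2 bit 7; 17 bits remain
Read 4: bits[23:34] width=11 -> value=73 (bin 00001001001); offset now 34 = byte 4 bit 2; 6 bits remain
Read 5: bits[34:37] width=3 -> value=2 (bin 010); offset now 37 = byte 4 bit 5; 3 bits remain
Read 6: bits[37:38] width=1 -> value=0 (bin 0); offset now 38 = byte 4 bit 6; 2 bits remain

Answer: 38 0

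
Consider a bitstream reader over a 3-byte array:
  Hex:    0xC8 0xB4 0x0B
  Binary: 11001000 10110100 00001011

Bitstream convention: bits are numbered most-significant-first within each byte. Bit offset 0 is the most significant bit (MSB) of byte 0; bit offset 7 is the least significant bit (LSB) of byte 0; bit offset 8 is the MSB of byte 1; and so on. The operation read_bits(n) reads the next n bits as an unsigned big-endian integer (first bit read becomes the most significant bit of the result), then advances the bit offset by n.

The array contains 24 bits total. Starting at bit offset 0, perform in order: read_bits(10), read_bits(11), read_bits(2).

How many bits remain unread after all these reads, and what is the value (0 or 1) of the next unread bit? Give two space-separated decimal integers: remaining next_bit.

Read 1: bits[0:10] width=10 -> value=802 (bin 1100100010); offset now 10 = byte 1 bit 2; 14 bits remain
Read 2: bits[10:21] width=11 -> value=1665 (bin 11010000001); offset now 21 = byte 2 bit 5; 3 bits remain
Read 3: bits[21:23] width=2 -> value=1 (bin 01); offset now 23 = byte 2 bit 7; 1 bits remain

Answer: 1 1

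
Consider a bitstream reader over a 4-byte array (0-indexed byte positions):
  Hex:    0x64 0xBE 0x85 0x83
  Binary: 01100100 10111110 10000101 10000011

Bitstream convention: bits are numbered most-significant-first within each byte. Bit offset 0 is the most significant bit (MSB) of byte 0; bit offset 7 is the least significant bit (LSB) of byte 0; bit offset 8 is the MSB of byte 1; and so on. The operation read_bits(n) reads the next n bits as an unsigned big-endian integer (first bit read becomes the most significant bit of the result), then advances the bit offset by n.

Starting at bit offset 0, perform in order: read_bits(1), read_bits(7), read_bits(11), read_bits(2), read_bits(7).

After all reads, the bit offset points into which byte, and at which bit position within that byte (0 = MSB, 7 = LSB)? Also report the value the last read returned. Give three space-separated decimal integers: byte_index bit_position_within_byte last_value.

Read 1: bits[0:1] width=1 -> value=0 (bin 0); offset now 1 = byte 0 bit 1; 31 bits remain
Read 2: bits[1:8] width=7 -> value=100 (bin 1100100); offset now 8 = byte 1 bit 0; 24 bits remain
Read 3: bits[8:19] width=11 -> value=1524 (bin 10111110100); offset now 19 = byte 2 bit 3; 13 bits remain
Read 4: bits[19:21] width=2 -> value=0 (bin 00); offset now 21 = byte 2 bit 5; 11 bits remain
Read 5: bits[21:28] width=7 -> value=88 (bin 1011000); offset now 28 = byte 3 bit 4; 4 bits remain

Answer: 3 4 88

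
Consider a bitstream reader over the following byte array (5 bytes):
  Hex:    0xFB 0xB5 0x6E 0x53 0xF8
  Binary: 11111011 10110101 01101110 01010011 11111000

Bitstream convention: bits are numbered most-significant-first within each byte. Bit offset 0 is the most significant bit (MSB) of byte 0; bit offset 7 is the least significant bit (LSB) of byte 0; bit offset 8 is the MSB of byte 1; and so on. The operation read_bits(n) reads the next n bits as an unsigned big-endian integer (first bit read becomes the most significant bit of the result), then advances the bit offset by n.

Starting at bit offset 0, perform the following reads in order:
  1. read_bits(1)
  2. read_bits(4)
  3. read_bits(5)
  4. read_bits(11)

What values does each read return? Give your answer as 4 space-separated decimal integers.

Read 1: bits[0:1] width=1 -> value=1 (bin 1); offset now 1 = byte 0 bit 1; 39 bits remain
Read 2: bits[1:5] width=4 -> value=15 (bin 1111); offset now 5 = byte 0 bit 5; 35 bits remain
Read 3: bits[5:10] width=5 -> value=14 (bin 01110); offset now 10 = byte 1 bit 2; 30 bits remain
Read 4: bits[10:21] width=11 -> value=1709 (bin 11010101101); offset now 21 = byte 2 bit 5; 19 bits remain

Answer: 1 15 14 1709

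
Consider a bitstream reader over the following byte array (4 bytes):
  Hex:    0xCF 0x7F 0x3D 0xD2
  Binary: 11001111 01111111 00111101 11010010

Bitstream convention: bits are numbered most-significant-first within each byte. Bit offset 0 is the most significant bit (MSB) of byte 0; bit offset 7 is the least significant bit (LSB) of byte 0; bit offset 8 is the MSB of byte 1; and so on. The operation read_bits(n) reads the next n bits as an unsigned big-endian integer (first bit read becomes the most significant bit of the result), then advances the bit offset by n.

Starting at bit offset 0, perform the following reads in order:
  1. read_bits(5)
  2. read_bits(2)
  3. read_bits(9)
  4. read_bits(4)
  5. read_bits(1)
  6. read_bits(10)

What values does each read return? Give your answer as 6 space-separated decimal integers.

Read 1: bits[0:5] width=5 -> value=25 (bin 11001); offset now 5 = byte 0 bit 5; 27 bits remain
Read 2: bits[5:7] width=2 -> value=3 (bin 11); offset now 7 = byte 0 bit 7; 25 bits remain
Read 3: bits[7:16] width=9 -> value=383 (bin 101111111); offset now 16 = byte 2 bit 0; 16 bits remain
Read 4: bits[16:20] width=4 -> value=3 (bin 0011); offset now 20 = byte 2 bit 4; 12 bits remain
Read 5: bits[20:21] width=1 -> value=1 (bin 1); offset now 21 = byte 2 bit 5; 11 bits remain
Read 6: bits[21:31] width=10 -> value=745 (bin 1011101001); offset now 31 = byte 3 bit 7; 1 bits remain

Answer: 25 3 383 3 1 745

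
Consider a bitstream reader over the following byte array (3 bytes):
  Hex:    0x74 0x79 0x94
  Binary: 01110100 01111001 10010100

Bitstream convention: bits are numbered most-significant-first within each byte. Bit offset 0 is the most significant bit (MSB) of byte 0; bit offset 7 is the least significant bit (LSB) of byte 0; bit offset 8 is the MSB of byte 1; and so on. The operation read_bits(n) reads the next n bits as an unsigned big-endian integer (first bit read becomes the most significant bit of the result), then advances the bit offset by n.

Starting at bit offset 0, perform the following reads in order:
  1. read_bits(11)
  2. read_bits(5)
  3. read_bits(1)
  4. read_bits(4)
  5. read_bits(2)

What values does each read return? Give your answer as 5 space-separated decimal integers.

Read 1: bits[0:11] width=11 -> value=931 (bin 01110100011); offset now 11 = byte 1 bit 3; 13 bits remain
Read 2: bits[11:16] width=5 -> value=25 (bin 11001); offset now 16 = byte 2 bit 0; 8 bits remain
Read 3: bits[16:17] width=1 -> value=1 (bin 1); offset now 17 = byte 2 bit 1; 7 bits remain
Read 4: bits[17:21] width=4 -> value=2 (bin 0010); offset now 21 = byte 2 bit 5; 3 bits remain
Read 5: bits[21:23] width=2 -> value=2 (bin 10); offset now 23 = byte 2 bit 7; 1 bits remain

Answer: 931 25 1 2 2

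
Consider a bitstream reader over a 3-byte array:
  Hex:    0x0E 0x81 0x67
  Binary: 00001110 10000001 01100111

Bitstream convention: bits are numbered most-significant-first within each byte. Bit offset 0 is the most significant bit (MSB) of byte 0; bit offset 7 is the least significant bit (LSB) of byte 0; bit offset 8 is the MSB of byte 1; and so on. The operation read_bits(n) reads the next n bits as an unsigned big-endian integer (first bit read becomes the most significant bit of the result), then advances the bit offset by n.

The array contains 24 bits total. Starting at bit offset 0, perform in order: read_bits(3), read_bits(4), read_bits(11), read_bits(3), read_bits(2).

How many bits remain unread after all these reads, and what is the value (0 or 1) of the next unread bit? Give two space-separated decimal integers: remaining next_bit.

Answer: 1 1

Derivation:
Read 1: bits[0:3] width=3 -> value=0 (bin 000); offset now 3 = byte 0 bit 3; 21 bits remain
Read 2: bits[3:7] width=4 -> value=7 (bin 0111); offset now 7 = byte 0 bit 7; 17 bits remain
Read 3: bits[7:18] width=11 -> value=517 (bin 01000000101); offset now 18 = byte 2 bit 2; 6 bits remain
Read 4: bits[18:21] width=3 -> value=4 (bin 100); offset now 21 = byte 2 bit 5; 3 bits remain
Read 5: bits[21:23] width=2 -> value=3 (bin 11); offset now 23 = byte 2 bit 7; 1 bits remain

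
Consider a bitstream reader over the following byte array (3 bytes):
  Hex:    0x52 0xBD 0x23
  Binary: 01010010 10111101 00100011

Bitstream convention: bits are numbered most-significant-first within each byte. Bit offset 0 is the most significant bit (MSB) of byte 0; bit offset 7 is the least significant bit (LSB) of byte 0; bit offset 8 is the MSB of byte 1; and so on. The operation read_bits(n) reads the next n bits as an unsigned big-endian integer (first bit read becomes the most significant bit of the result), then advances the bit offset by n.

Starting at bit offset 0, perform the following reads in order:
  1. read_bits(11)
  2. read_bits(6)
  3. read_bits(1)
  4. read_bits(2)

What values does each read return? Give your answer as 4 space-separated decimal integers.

Read 1: bits[0:11] width=11 -> value=661 (bin 01010010101); offset now 11 = byte 1 bit 3; 13 bits remain
Read 2: bits[11:17] width=6 -> value=58 (bin 111010); offset now 17 = byte 2 bit 1; 7 bits remain
Read 3: bits[17:18] width=1 -> value=0 (bin 0); offset now 18 = byte 2 bit 2; 6 bits remain
Read 4: bits[18:20] width=2 -> value=2 (bin 10); offset now 20 = byte 2 bit 4; 4 bits remain

Answer: 661 58 0 2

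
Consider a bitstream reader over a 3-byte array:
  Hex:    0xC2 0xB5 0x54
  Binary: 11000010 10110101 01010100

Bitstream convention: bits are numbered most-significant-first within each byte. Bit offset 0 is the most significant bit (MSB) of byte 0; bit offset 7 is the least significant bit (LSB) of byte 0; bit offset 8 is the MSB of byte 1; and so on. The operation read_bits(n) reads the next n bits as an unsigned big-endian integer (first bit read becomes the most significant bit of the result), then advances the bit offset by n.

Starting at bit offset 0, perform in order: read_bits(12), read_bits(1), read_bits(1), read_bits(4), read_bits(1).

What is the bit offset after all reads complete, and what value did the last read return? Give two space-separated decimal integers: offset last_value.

Read 1: bits[0:12] width=12 -> value=3115 (bin 110000101011); offset now 12 = byte 1 bit 4; 12 bits remain
Read 2: bits[12:13] width=1 -> value=0 (bin 0); offset now 13 = byte 1 bit 5; 11 bits remain
Read 3: bits[13:14] width=1 -> value=1 (bin 1); offset now 14 = byte 1 bit 6; 10 bits remain
Read 4: bits[14:18] width=4 -> value=5 (bin 0101); offset now 18 = byte 2 bit 2; 6 bits remain
Read 5: bits[18:19] width=1 -> value=0 (bin 0); offset now 19 = byte 2 bit 3; 5 bits remain

Answer: 19 0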